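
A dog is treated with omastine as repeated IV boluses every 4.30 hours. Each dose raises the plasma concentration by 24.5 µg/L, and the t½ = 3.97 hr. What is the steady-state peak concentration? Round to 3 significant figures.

46.4 µg/L

k = ln 2 / 3.97 = 0.1746 hr⁻¹
Fraction remaining after one interval: e^(−kτ) = e^(−0.1746 × 4.30) = 0.4720
R = 1 / (1 − 0.4720) = 1.894
Css,max = 24.5 × 1.894 ≈ 46.4 µg/L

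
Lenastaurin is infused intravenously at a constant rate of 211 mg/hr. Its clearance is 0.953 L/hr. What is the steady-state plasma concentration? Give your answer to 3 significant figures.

221 mg/L

Css = infusion rate / CL = 211 / 0.953 ≈ 221 mg/L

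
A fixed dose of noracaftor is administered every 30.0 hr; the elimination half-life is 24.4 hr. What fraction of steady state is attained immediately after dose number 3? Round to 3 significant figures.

0.922

k = ln 2 / 24.4 = 0.02841 hr⁻¹
f_n = 1 − e^(−nkτ) = 1 − e^(−3 × 0.02841 × 30.0) = 1 − e^(−2.557) = 1 − 0.07756 ≈ 0.922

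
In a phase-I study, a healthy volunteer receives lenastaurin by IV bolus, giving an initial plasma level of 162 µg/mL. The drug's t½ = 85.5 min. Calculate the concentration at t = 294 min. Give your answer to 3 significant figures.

k = ln 2 / 85.5 = 0.008107 min⁻¹
C(t) = C₀ e^(−kt) = 162 × e^(−0.008107 × 294) = 162 × e^(−2.383) = 162 × 0.09223 ≈ 14.9 µg/mL

14.9 µg/mL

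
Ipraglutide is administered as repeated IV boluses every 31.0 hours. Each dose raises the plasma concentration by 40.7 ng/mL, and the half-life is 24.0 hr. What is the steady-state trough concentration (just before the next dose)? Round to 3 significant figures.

28.1 ng/mL

k = ln 2 / 24.0 = 0.02888 hr⁻¹
Fraction remaining after one interval: e^(−kτ) = e^(−0.02888 × 31.0) = 0.4085
R = 1 / (1 − 0.4085) = 1.691
Css,max = 40.7 × 1.691 = 68.81 ng/mL
Css,min = Css,max × e^(−kτ) = 68.81 × 0.4085 ≈ 28.1 ng/mL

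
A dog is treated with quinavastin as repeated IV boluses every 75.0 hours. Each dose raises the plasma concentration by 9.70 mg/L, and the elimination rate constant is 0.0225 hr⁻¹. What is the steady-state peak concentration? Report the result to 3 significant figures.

Fraction remaining after one interval: e^(−kτ) = e^(−0.02250 × 75.0) = 0.1850
R = 1 / (1 − 0.1850) = 1.227
Css,max = 9.70 × 1.227 ≈ 11.9 mg/L

11.9 mg/L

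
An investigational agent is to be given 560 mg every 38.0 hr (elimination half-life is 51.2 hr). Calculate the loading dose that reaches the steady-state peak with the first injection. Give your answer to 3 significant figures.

k = ln 2 / 51.2 = 0.01354 hr⁻¹
Accumulation ratio R = 1 / (1 − e^(−kτ)) = 1 / (1 − e^(−0.01354×38.0)) = 1 / (1 − 0.5978) = 2.487
Loading dose = maintenance dose × R = 560 × 2.487 ≈ 1390 mg

1390 mg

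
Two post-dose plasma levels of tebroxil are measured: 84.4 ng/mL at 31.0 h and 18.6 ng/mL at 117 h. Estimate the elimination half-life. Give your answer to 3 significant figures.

39.4 hours

k = ln(C₁/C₂) / (t₂ − t₁) = ln(84.4/18.6) / (117 − 31.0)
  = 1.512 / 86.00 = 0.01759 h⁻¹
t½ = ln 2 / k = ln 2 / 0.01759 ≈ 39.4 hours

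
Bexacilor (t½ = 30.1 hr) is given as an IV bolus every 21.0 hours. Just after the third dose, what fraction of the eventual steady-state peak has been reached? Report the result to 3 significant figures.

0.766

k = ln 2 / 30.1 = 0.02303 hr⁻¹
f_n = 1 − e^(−nkτ) = 1 − e^(−3 × 0.02303 × 21.0) = 1 − e^(−1.451) = 1 − 0.2344 ≈ 0.766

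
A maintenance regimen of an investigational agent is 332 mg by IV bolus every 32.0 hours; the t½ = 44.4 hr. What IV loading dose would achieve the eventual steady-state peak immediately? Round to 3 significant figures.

k = ln 2 / 44.4 = 0.01561 hr⁻¹
Accumulation ratio R = 1 / (1 − e^(−kτ)) = 1 / (1 − e^(−0.01561×32.0)) = 1 / (1 − 0.6068) = 2.543
Loading dose = maintenance dose × R = 332 × 2.543 ≈ 844 mg

844 mg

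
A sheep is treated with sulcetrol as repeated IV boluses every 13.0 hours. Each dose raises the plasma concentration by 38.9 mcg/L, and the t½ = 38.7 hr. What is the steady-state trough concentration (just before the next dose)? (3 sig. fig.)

k = ln 2 / 38.7 = 0.01791 hr⁻¹
Fraction remaining after one interval: e^(−kτ) = e^(−0.01791 × 13.0) = 0.7923
R = 1 / (1 − 0.7923) = 4.814
Css,max = 38.9 × 4.814 = 187.3 mcg/L
Css,min = Css,max × e^(−kτ) = 187.3 × 0.7923 ≈ 148 mcg/L

148 mcg/L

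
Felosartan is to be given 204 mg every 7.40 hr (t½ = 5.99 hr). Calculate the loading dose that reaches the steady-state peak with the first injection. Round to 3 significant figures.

355 mg

k = ln 2 / 5.99 = 0.1157 hr⁻¹
Accumulation ratio R = 1 / (1 − e^(−kτ)) = 1 / (1 − e^(−0.1157×7.40)) = 1 / (1 − 0.4247) = 1.738
Loading dose = maintenance dose × R = 204 × 1.738 ≈ 355 mg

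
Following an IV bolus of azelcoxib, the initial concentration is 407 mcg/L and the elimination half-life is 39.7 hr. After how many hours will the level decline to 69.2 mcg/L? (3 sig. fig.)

k = ln 2 / 39.7 = 0.01746 hr⁻¹
C(t) = C₀ e^(−kt)  ⇒  t = ln(C₀/C) / k
t = ln(407/69.2) / 0.01746 = 1.772 / 0.01746 ≈ 101 hours

101 hours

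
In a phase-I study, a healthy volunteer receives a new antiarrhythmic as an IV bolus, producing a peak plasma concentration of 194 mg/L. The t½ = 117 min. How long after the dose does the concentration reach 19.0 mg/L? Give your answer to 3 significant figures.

k = ln 2 / 117 = 0.005924 min⁻¹
C(t) = C₀ e^(−kt)  ⇒  t = ln(C₀/C) / k
t = ln(194/19.0) / 0.005924 = 2.323 / 0.005924 ≈ 392 minutes

392 minutes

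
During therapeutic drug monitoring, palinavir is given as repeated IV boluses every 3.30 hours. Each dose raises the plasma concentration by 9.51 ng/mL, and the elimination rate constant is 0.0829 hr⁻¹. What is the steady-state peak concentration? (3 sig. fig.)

Fraction remaining after one interval: e^(−kτ) = e^(−0.08290 × 3.30) = 0.7607
R = 1 / (1 − 0.7607) = 4.178
Css,max = 9.51 × 4.178 ≈ 39.7 ng/mL

39.7 ng/mL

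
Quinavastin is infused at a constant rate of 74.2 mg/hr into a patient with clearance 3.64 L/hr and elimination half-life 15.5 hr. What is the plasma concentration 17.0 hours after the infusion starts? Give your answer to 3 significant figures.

10.9 mg/L

Css = rate / CL = 74.2 / 3.64 = 20.38 mg/L
k = ln 2 / 15.5 = 0.04472 hr⁻¹
C(t) = Css (1 − e^(−kt)) = 20.38 × (1 − e^(−0.7602)) = 20.38 × 0.5324 ≈ 10.9 mg/L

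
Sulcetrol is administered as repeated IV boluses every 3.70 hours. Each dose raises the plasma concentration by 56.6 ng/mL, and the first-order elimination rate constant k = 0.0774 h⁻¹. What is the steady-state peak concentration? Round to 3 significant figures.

227 ng/mL

Fraction remaining after one interval: e^(−kτ) = e^(−0.07740 × 3.70) = 0.7510
R = 1 / (1 − 0.7510) = 4.016
Css,max = 56.6 × 4.016 ≈ 227 ng/mL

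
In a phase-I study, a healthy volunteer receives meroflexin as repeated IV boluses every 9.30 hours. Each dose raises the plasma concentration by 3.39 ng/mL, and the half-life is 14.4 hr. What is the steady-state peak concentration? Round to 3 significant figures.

9.39 ng/mL

k = ln 2 / 14.4 = 0.04814 hr⁻¹
Fraction remaining after one interval: e^(−kτ) = e^(−0.04814 × 9.30) = 0.6391
R = 1 / (1 − 0.6391) = 2.771
Css,max = 3.39 × 2.771 ≈ 9.39 ng/mL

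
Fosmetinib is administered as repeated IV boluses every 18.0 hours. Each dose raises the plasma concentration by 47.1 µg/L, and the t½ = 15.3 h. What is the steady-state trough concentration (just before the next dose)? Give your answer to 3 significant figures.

37.4 µg/L

k = ln 2 / 15.3 = 0.04530 h⁻¹
Fraction remaining after one interval: e^(−kτ) = e^(−0.04530 × 18.0) = 0.4424
R = 1 / (1 − 0.4424) = 1.794
Css,max = 47.1 × 1.794 = 84.47 µg/L
Css,min = Css,max × e^(−kτ) = 84.47 × 0.4424 ≈ 37.4 µg/L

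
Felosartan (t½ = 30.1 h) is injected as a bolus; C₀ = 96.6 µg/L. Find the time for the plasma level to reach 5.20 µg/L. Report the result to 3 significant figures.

127 hours

k = ln 2 / 30.1 = 0.02303 h⁻¹
C(t) = C₀ e^(−kt)  ⇒  t = ln(C₀/C) / k
t = ln(96.6/5.20) / 0.02303 = 2.922 / 0.02303 ≈ 127 hours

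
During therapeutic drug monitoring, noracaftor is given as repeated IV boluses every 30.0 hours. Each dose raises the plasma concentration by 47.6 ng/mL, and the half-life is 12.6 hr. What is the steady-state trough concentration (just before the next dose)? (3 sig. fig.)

11.3 ng/mL

k = ln 2 / 12.6 = 0.05501 hr⁻¹
Fraction remaining after one interval: e^(−kτ) = e^(−0.05501 × 30.0) = 0.1920
R = 1 / (1 − 0.1920) = 1.238
Css,max = 47.6 × 1.238 = 58.91 ng/mL
Css,min = Css,max × e^(−kτ) = 58.91 × 0.1920 ≈ 11.3 ng/mL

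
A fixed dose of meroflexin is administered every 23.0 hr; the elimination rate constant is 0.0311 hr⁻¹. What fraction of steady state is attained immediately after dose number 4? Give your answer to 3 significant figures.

f_n = 1 − e^(−nkτ) = 1 − e^(−4 × 0.03110 × 23.0) = 1 − e^(−2.861) = 1 − 0.05720 ≈ 0.943

0.943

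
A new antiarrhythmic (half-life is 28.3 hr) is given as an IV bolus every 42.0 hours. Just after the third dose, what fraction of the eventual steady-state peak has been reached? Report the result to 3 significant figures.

k = ln 2 / 28.3 = 0.02449 hr⁻¹
f_n = 1 − e^(−nkτ) = 1 − e^(−3 × 0.02449 × 42.0) = 1 − e^(−3.086) = 1 − 0.04568 ≈ 0.954

0.954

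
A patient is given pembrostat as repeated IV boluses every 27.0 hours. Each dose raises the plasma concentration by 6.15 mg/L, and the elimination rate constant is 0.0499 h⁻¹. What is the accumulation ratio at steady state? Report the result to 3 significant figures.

1.35

Fraction remaining after one interval: e^(−kτ) = e^(−0.04990 × 27.0) = 0.2599
R = 1 / (1 − 0.2599) = 1 / 0.7401 ≈ 1.35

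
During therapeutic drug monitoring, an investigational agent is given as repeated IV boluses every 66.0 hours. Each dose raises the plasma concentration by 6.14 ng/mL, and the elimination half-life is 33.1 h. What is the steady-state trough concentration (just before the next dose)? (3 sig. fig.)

k = ln 2 / 33.1 = 0.02094 h⁻¹
Fraction remaining after one interval: e^(−kτ) = e^(−0.02094 × 66.0) = 0.2510
R = 1 / (1 − 0.2510) = 1.335
Css,max = 6.14 × 1.335 = 8.198 ng/mL
Css,min = Css,max × e^(−kτ) = 8.198 × 0.2510 ≈ 2.06 ng/mL

2.06 ng/mL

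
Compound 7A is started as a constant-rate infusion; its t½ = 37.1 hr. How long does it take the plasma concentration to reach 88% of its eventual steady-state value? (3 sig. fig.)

k = ln 2 / 37.1 = 0.01868 hr⁻¹
f = 1 − e^(−kt)  ⇒  t = −ln(1 − f) / k
t = −ln(1 − 0.88) / 0.01868 = 2.120 / 0.01868 ≈ 113 hours

113 hours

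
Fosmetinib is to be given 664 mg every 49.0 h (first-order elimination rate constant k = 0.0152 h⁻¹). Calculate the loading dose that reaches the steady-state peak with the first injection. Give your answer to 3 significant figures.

1260 mg

Accumulation ratio R = 1 / (1 − e^(−kτ)) = 1 / (1 − e^(−0.01520×49.0)) = 1 / (1 − 0.4748) = 1.904
Loading dose = maintenance dose × R = 664 × 1.904 ≈ 1260 mg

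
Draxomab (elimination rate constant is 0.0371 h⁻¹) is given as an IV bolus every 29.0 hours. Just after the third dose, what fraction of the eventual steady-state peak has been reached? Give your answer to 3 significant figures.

0.960

f_n = 1 − e^(−nkτ) = 1 − e^(−3 × 0.03710 × 29.0) = 1 − e^(−3.228) = 1 − 0.03965 ≈ 0.960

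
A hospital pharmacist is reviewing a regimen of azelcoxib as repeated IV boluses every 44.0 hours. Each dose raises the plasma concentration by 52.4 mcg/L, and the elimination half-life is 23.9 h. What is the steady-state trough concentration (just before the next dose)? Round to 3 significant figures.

20.3 mcg/L

k = ln 2 / 23.9 = 0.02900 h⁻¹
Fraction remaining after one interval: e^(−kτ) = e^(−0.02900 × 44.0) = 0.2791
R = 1 / (1 − 0.2791) = 1.387
Css,max = 52.4 × 1.387 = 72.69 mcg/L
Css,min = Css,max × e^(−kτ) = 72.69 × 0.2791 ≈ 20.3 mcg/L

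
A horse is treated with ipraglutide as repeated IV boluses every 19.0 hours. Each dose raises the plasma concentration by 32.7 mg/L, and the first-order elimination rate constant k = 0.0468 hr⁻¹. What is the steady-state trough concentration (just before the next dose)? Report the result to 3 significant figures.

Fraction remaining after one interval: e^(−kτ) = e^(−0.04680 × 19.0) = 0.4110
R = 1 / (1 − 0.4110) = 1.698
Css,max = 32.7 × 1.698 = 55.52 mg/L
Css,min = Css,max × e^(−kτ) = 55.52 × 0.4110 ≈ 22.8 mg/L

22.8 mg/L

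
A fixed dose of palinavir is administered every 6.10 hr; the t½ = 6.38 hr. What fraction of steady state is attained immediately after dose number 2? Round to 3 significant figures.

0.734

k = ln 2 / 6.38 = 0.1086 hr⁻¹
f_n = 1 − e^(−nkτ) = 1 − e^(−2 × 0.1086 × 6.10) = 1 − e^(−1.325) = 1 − 0.2657 ≈ 0.734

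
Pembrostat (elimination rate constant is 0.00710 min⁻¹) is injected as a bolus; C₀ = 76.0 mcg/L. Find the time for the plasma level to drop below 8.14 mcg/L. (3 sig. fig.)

C(t) = C₀ e^(−kt)  ⇒  t = ln(C₀/C) / k
t = ln(76.0/8.14) / 0.007100 = 2.234 / 0.007100 ≈ 315 minutes

315 minutes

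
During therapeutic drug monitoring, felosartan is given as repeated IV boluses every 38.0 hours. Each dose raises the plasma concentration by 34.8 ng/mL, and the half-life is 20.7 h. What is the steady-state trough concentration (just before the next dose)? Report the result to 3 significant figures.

k = ln 2 / 20.7 = 0.03349 h⁻¹
Fraction remaining after one interval: e^(−kτ) = e^(−0.03349 × 38.0) = 0.2801
R = 1 / (1 − 0.2801) = 1.389
Css,max = 34.8 × 1.389 = 48.34 ng/mL
Css,min = Css,max × e^(−kτ) = 48.34 × 0.2801 ≈ 13.5 ng/mL

13.5 ng/mL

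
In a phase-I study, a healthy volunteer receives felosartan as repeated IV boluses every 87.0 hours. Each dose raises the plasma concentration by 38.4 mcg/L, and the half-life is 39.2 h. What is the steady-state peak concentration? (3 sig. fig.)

k = ln 2 / 39.2 = 0.01768 h⁻¹
Fraction remaining after one interval: e^(−kτ) = e^(−0.01768 × 87.0) = 0.2147
R = 1 / (1 − 0.2147) = 1.273
Css,max = 38.4 × 1.273 ≈ 48.9 mcg/L

48.9 mcg/L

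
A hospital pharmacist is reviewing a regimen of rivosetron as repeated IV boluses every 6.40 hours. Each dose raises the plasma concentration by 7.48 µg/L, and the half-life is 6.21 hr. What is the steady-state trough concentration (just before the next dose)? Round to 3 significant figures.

k = ln 2 / 6.21 = 0.1116 hr⁻¹
Fraction remaining after one interval: e^(−kτ) = e^(−0.1116 × 6.40) = 0.4895
R = 1 / (1 − 0.4895) = 1.959
Css,max = 7.48 × 1.959 = 14.65 µg/L
Css,min = Css,max × e^(−kτ) = 14.65 × 0.4895 ≈ 7.17 µg/L

7.17 µg/L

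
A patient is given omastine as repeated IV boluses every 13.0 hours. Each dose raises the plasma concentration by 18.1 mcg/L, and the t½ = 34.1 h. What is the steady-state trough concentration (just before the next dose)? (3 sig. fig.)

k = ln 2 / 34.1 = 0.02033 h⁻¹
Fraction remaining after one interval: e^(−kτ) = e^(−0.02033 × 13.0) = 0.7678
R = 1 / (1 − 0.7678) = 4.306
Css,max = 18.1 × 4.306 = 77.94 mcg/L
Css,min = Css,max × e^(−kτ) = 77.94 × 0.7678 ≈ 59.8 mcg/L

59.8 mcg/L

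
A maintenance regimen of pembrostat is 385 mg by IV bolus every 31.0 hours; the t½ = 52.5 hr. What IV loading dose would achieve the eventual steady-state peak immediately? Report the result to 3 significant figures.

k = ln 2 / 52.5 = 0.01320 hr⁻¹
Accumulation ratio R = 1 / (1 − e^(−kτ)) = 1 / (1 − e^(−0.01320×31.0)) = 1 / (1 − 0.6641) = 2.977
Loading dose = maintenance dose × R = 385 × 2.977 ≈ 1150 mg

1150 mg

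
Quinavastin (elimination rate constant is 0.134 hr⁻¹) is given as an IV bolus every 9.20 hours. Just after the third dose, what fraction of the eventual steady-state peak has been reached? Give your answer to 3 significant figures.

f_n = 1 − e^(−nkτ) = 1 − e^(−3 × 0.1340 × 9.20) = 1 − e^(−3.698) = 1 − 0.02476 ≈ 0.975

0.975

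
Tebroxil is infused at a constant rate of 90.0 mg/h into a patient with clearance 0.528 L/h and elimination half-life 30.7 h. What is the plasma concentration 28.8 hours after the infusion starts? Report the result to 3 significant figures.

Css = rate / CL = 90.0 / 0.528 = 170.5 µg/mL
k = ln 2 / 30.7 = 0.02258 h⁻¹
C(t) = Css (1 − e^(−kt)) = 170.5 × (1 − e^(−0.6502)) = 170.5 × 0.4781 ≈ 81.5 µg/mL

81.5 µg/mL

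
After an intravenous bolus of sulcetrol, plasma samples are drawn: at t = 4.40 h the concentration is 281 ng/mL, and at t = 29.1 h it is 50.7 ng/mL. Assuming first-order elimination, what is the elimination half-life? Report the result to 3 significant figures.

k = ln(C₁/C₂) / (t₂ − t₁) = ln(281/50.7) / (29.1 − 4.40)
  = 1.712 / 24.70 = 0.06933 h⁻¹
t½ = ln 2 / k = ln 2 / 0.06933 ≈ 10.0 hours

10.0 hours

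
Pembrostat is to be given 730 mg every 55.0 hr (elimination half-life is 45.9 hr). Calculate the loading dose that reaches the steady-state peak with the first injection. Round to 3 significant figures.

1290 mg

k = ln 2 / 45.9 = 0.01510 hr⁻¹
Accumulation ratio R = 1 / (1 − e^(−kτ)) = 1 / (1 − e^(−0.01510×55.0)) = 1 / (1 − 0.4358) = 1.772
Loading dose = maintenance dose × R = 730 × 1.772 ≈ 1290 mg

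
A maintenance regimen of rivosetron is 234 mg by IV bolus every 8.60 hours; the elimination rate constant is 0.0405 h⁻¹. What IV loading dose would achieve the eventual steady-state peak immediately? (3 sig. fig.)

Accumulation ratio R = 1 / (1 − e^(−kτ)) = 1 / (1 − e^(−0.04050×8.60)) = 1 / (1 − 0.7059) = 3.400
Loading dose = maintenance dose × R = 234 × 3.400 ≈ 796 mg

796 mg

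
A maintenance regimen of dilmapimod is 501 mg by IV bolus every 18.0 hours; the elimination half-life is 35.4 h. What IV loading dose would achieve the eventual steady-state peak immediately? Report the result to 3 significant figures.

k = ln 2 / 35.4 = 0.01958 h⁻¹
Accumulation ratio R = 1 / (1 − e^(−kτ)) = 1 / (1 − e^(−0.01958×18.0)) = 1 / (1 − 0.7030) = 3.367
Loading dose = maintenance dose × R = 501 × 3.367 ≈ 1690 mg

1690 mg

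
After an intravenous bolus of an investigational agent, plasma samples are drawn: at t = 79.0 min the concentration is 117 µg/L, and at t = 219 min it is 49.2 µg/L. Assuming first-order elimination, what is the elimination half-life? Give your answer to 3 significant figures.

k = ln(C₁/C₂) / (t₂ − t₁) = ln(117/49.2) / (219 − 79.0)
  = 0.8663 / 140.0 = 0.006188 min⁻¹
t½ = ln 2 / k = ln 2 / 0.006188 ≈ 112 minutes

112 minutes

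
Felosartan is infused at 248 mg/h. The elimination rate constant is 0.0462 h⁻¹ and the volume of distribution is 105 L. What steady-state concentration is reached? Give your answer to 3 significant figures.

CL = k · V = 0.0462 × 105 = 4.851 L/h
Css = rate / CL = 248 / 4.851 ≈ 51.1 mg/L

51.1 mg/L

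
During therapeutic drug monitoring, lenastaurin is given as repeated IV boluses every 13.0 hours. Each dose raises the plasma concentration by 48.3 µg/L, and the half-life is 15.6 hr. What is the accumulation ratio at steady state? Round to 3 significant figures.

k = ln 2 / 15.6 = 0.04443 hr⁻¹
Fraction remaining after one interval: e^(−kτ) = e^(−0.04443 × 13.0) = 0.5612
R = 1 / (1 − 0.5612) = 1 / 0.4388 ≈ 2.28

2.28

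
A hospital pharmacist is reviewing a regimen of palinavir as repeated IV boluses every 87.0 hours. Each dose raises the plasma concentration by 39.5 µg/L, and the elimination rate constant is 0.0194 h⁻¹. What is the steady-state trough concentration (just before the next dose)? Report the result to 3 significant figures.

8.96 µg/L

Fraction remaining after one interval: e^(−kτ) = e^(−0.01940 × 87.0) = 0.1849
R = 1 / (1 − 0.1849) = 1.227
Css,max = 39.5 × 1.227 = 48.46 µg/L
Css,min = Css,max × e^(−kτ) = 48.46 × 0.1849 ≈ 8.96 µg/L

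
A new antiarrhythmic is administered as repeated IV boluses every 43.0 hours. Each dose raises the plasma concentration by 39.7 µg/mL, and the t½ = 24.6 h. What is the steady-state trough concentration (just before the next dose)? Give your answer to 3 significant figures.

16.8 µg/mL

k = ln 2 / 24.6 = 0.02818 h⁻¹
Fraction remaining after one interval: e^(−kτ) = e^(−0.02818 × 43.0) = 0.2977
R = 1 / (1 − 0.2977) = 1.424
Css,max = 39.7 × 1.424 = 56.53 µg/mL
Css,min = Css,max × e^(−kτ) = 56.53 × 0.2977 ≈ 16.8 µg/mL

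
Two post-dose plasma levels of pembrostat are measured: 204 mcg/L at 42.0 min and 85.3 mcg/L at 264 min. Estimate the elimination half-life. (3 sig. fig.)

k = ln(C₁/C₂) / (t₂ − t₁) = ln(204/85.3) / (264 − 42.0)
  = 0.8719 / 222.0 = 0.003928 min⁻¹
t½ = ln 2 / k = ln 2 / 0.003928 ≈ 176 minutes

176 minutes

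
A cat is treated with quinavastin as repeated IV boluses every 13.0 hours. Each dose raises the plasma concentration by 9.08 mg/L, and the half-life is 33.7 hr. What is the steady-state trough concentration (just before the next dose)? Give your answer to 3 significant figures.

k = ln 2 / 33.7 = 0.02057 hr⁻¹
Fraction remaining after one interval: e^(−kτ) = e^(−0.02057 × 13.0) = 0.7654
R = 1 / (1 − 0.7654) = 4.262
Css,max = 9.08 × 4.262 = 38.70 mg/L
Css,min = Css,max × e^(−kτ) = 38.70 × 0.7654 ≈ 29.6 mg/L

29.6 mg/L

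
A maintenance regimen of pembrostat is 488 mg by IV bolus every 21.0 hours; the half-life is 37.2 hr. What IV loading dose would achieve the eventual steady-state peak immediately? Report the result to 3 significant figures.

1510 mg

k = ln 2 / 37.2 = 0.01863 hr⁻¹
Accumulation ratio R = 1 / (1 − e^(−kτ)) = 1 / (1 − e^(−0.01863×21.0)) = 1 / (1 − 0.6762) = 3.088
Loading dose = maintenance dose × R = 488 × 3.088 ≈ 1510 mg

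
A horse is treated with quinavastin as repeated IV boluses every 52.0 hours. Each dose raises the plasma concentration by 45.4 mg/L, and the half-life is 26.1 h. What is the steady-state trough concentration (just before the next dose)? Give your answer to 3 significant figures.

15.2 mg/L

k = ln 2 / 26.1 = 0.02656 h⁻¹
Fraction remaining after one interval: e^(−kτ) = e^(−0.02656 × 52.0) = 0.2513
R = 1 / (1 − 0.2513) = 1.336
Css,max = 45.4 × 1.336 = 60.64 mg/L
Css,min = Css,max × e^(−kτ) = 60.64 × 0.2513 ≈ 15.2 mg/L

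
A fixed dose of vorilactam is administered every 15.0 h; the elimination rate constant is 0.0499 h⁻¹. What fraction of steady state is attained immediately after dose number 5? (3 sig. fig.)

f_n = 1 − e^(−nkτ) = 1 − e^(−5 × 0.04990 × 15.0) = 1 − e^(−3.743) = 1 − 0.02369 ≈ 0.976

0.976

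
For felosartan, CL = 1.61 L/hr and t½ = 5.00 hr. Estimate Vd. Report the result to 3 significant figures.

11.6 L

k = ln 2 / t½ = ln 2 / 5.00 = 0.1386 hr⁻¹
V = CL / k = 1.61 / 0.1386 ≈ 11.6 L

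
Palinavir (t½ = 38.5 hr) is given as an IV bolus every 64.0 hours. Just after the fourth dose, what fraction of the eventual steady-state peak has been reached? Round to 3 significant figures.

0.990

k = ln 2 / 38.5 = 0.01800 hr⁻¹
f_n = 1 − e^(−nkτ) = 1 − e^(−4 × 0.01800 × 64.0) = 1 − e^(−4.609) = 1 − 0.009962 ≈ 0.990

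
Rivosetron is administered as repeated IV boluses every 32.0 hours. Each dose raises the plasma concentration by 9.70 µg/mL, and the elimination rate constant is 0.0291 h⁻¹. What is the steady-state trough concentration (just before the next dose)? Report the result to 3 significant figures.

Fraction remaining after one interval: e^(−kτ) = e^(−0.02910 × 32.0) = 0.3941
R = 1 / (1 − 0.3941) = 1.650
Css,max = 9.70 × 1.650 = 16.01 µg/mL
Css,min = Css,max × e^(−kτ) = 16.01 × 0.3941 ≈ 6.31 µg/mL

6.31 µg/mL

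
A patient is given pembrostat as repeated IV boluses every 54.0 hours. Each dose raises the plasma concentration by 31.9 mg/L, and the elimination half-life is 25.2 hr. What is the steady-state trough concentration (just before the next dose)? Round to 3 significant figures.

k = ln 2 / 25.2 = 0.02751 hr⁻¹
Fraction remaining after one interval: e^(−kτ) = e^(−0.02751 × 54.0) = 0.2264
R = 1 / (1 − 0.2264) = 1.293
Css,max = 31.9 × 1.293 = 41.24 mg/L
Css,min = Css,max × e^(−kτ) = 41.24 × 0.2264 ≈ 9.34 mg/L

9.34 mg/L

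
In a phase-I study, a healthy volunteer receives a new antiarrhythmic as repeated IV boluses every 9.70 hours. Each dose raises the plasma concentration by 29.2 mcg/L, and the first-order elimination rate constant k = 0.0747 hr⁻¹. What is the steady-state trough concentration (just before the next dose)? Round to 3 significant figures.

27.4 mcg/L

Fraction remaining after one interval: e^(−kτ) = e^(−0.07470 × 9.70) = 0.4845
R = 1 / (1 − 0.4845) = 1.940
Css,max = 29.2 × 1.940 = 56.65 mcg/L
Css,min = Css,max × e^(−kτ) = 56.65 × 0.4845 ≈ 27.4 mcg/L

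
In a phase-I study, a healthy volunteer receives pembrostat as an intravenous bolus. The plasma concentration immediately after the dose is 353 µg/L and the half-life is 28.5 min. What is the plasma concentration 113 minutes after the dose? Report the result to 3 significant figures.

k = ln 2 / 28.5 = 0.02432 min⁻¹
113 min is 3.965 half-lives, so C = 353 × (1/2)^3.965 = 353 × 0.06404 ≈ 22.6 µg/L

22.6 µg/L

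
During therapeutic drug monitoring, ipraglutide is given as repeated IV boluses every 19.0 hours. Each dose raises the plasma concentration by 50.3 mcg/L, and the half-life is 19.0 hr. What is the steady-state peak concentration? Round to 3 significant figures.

k = ln 2 / 19.0 = 0.03648 hr⁻¹
Fraction remaining after one interval: e^(−kτ) = e^(−0.03648 × 19.0) = 0.5000
R = 1 / (1 − 0.5000) = 2.000
Css,max = 50.3 × 2.000 ≈ 101 mcg/L

101 mcg/L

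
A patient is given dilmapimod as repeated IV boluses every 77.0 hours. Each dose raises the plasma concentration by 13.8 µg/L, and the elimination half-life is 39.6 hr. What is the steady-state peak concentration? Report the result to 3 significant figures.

k = ln 2 / 39.6 = 0.01750 hr⁻¹
Fraction remaining after one interval: e^(−kτ) = e^(−0.01750 × 77.0) = 0.2598
R = 1 / (1 − 0.2598) = 1.351
Css,max = 13.8 × 1.351 ≈ 18.6 µg/L

18.6 µg/L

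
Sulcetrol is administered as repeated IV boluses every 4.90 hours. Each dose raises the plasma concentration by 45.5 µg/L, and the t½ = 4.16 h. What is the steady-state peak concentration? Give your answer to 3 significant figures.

k = ln 2 / 4.16 = 0.1666 h⁻¹
Fraction remaining after one interval: e^(−kτ) = e^(−0.1666 × 4.90) = 0.4420
R = 1 / (1 − 0.4420) = 1.792
Css,max = 45.5 × 1.792 ≈ 81.5 µg/L

81.5 µg/L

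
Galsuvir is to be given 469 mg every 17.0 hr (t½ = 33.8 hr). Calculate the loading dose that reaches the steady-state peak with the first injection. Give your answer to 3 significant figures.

1590 mg

k = ln 2 / 33.8 = 0.02051 hr⁻¹
Accumulation ratio R = 1 / (1 − e^(−kτ)) = 1 / (1 − e^(−0.02051×17.0)) = 1 / (1 − 0.7057) = 3.397
Loading dose = maintenance dose × R = 469 × 3.397 ≈ 1590 mg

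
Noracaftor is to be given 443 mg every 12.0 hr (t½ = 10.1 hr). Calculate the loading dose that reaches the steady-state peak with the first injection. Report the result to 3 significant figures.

k = ln 2 / 10.1 = 0.06863 hr⁻¹
Accumulation ratio R = 1 / (1 − e^(−kτ)) = 1 / (1 − e^(−0.06863×12.0)) = 1 / (1 − 0.4389) = 1.782
Loading dose = maintenance dose × R = 443 × 1.782 ≈ 789 mg

789 mg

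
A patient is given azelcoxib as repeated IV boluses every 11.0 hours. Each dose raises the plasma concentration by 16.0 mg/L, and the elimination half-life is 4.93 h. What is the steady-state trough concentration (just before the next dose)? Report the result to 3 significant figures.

4.33 mg/L

k = ln 2 / 4.93 = 0.1406 h⁻¹
Fraction remaining after one interval: e^(−kτ) = e^(−0.1406 × 11.0) = 0.2130
R = 1 / (1 − 0.2130) = 1.271
Css,max = 16.0 × 1.271 = 20.33 mg/L
Css,min = Css,max × e^(−kτ) = 20.33 × 0.2130 ≈ 4.33 mg/L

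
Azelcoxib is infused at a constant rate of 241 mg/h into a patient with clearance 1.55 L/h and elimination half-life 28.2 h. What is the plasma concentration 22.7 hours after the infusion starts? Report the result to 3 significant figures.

66.5 µg/mL

Css = rate / CL = 241 / 1.55 = 155.5 µg/mL
k = ln 2 / 28.2 = 0.02458 h⁻¹
C(t) = Css (1 − e^(−kt)) = 155.5 × (1 − e^(−0.5580)) = 155.5 × 0.4276 ≈ 66.5 µg/mL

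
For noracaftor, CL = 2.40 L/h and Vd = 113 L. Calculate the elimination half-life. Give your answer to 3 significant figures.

k = CL / V = 2.40 / 113 = 0.02124 h⁻¹
t½ = ln 2 / k = ln 2 / 0.02124 ≈ 32.6 hours

32.6 hours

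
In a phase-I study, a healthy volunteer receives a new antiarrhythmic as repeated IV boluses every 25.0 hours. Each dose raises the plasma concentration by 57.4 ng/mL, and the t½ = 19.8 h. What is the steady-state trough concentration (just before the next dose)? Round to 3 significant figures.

k = ln 2 / 19.8 = 0.03501 h⁻¹
Fraction remaining after one interval: e^(−kτ) = e^(−0.03501 × 25.0) = 0.4168
R = 1 / (1 − 0.4168) = 1.715
Css,max = 57.4 × 1.715 = 98.42 ng/mL
Css,min = Css,max × e^(−kτ) = 98.42 × 0.4168 ≈ 41.0 ng/mL

41.0 ng/mL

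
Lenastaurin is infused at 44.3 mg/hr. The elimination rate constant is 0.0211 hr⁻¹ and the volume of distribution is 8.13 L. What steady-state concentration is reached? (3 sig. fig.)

CL = k · V = 0.0211 × 8.13 = 0.1715 L/hr
Css = rate / CL = 44.3 / 0.1715 ≈ 258 µg/mL

258 µg/mL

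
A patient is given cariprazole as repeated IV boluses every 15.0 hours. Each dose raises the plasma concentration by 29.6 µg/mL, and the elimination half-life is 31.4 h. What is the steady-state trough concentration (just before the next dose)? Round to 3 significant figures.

k = ln 2 / 31.4 = 0.02207 h⁻¹
Fraction remaining after one interval: e^(−kτ) = e^(−0.02207 × 15.0) = 0.7181
R = 1 / (1 − 0.7181) = 3.548
Css,max = 29.6 × 3.548 = 105.0 µg/mL
Css,min = Css,max × e^(−kτ) = 105.0 × 0.7181 ≈ 75.4 µg/mL

75.4 µg/mL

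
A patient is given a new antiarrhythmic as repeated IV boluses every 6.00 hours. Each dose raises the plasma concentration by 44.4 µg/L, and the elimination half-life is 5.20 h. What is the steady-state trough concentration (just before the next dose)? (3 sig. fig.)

k = ln 2 / 5.20 = 0.1333 h⁻¹
Fraction remaining after one interval: e^(−kτ) = e^(−0.1333 × 6.00) = 0.4494
R = 1 / (1 − 0.4494) = 1.816
Css,max = 44.4 × 1.816 = 80.64 µg/L
Css,min = Css,max × e^(−kτ) = 80.64 × 0.4494 ≈ 36.2 µg/L

36.2 µg/L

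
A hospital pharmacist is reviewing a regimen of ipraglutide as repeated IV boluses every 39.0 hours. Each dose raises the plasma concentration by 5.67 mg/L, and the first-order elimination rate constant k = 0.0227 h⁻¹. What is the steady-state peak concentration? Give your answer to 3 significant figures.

Fraction remaining after one interval: e^(−kτ) = e^(−0.02270 × 39.0) = 0.4126
R = 1 / (1 − 0.4126) = 1.702
Css,max = 5.67 × 1.702 ≈ 9.65 mg/L

9.65 mg/L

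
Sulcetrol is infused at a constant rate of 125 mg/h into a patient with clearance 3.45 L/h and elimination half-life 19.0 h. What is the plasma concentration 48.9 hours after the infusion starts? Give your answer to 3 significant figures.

30.1 mg/L

Css = rate / CL = 125 / 3.45 = 36.23 mg/L
k = ln 2 / 19.0 = 0.03648 h⁻¹
C(t) = Css (1 − e^(−kt)) = 36.23 × (1 − e^(−1.784)) = 36.23 × 0.8320 ≈ 30.1 mg/L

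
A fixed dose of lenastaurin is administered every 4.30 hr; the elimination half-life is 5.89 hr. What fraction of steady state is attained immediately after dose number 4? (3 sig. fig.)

0.868

k = ln 2 / 5.89 = 0.1177 hr⁻¹
f_n = 1 − e^(−nkτ) = 1 − e^(−4 × 0.1177 × 4.30) = 1 − e^(−2.024) = 1 − 0.1321 ≈ 0.868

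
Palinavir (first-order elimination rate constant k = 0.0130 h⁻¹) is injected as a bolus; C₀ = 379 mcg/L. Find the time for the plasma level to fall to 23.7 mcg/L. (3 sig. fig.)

C(t) = C₀ e^(−kt)  ⇒  t = ln(C₀/C) / k
t = ln(379/23.7) / 0.01300 = 2.772 / 0.01300 ≈ 213 hours

213 hours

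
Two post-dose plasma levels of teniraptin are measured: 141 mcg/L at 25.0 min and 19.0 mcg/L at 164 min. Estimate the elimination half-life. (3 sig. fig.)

48.1 minutes

k = ln(C₁/C₂) / (t₂ − t₁) = ln(141/19.0) / (164 − 25.0)
  = 2.004 / 139.0 = 0.01442 min⁻¹
t½ = ln 2 / k = ln 2 / 0.01442 ≈ 48.1 minutes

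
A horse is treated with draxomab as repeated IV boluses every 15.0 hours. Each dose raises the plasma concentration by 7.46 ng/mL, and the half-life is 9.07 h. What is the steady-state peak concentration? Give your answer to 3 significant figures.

10.9 ng/mL

k = ln 2 / 9.07 = 0.07642 h⁻¹
Fraction remaining after one interval: e^(−kτ) = e^(−0.07642 × 15.0) = 0.3178
R = 1 / (1 − 0.3178) = 1.466
Css,max = 7.46 × 1.466 ≈ 10.9 ng/mL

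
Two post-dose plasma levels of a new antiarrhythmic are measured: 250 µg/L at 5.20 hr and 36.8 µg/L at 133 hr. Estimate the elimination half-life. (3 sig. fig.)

46.2 hours

k = ln(C₁/C₂) / (t₂ − t₁) = ln(250/36.8) / (133 − 5.20)
  = 1.916 / 127.8 = 0.01499 hr⁻¹
t½ = ln 2 / k = ln 2 / 0.01499 ≈ 46.2 hours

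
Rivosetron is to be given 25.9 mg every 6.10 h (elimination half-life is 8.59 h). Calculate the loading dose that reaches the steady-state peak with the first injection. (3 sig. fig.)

66.6 mg

k = ln 2 / 8.59 = 0.08069 h⁻¹
Accumulation ratio R = 1 / (1 − e^(−kτ)) = 1 / (1 − e^(−0.08069×6.10)) = 1 / (1 − 0.6113) = 2.572
Loading dose = maintenance dose × R = 25.9 × 2.572 ≈ 66.6 mg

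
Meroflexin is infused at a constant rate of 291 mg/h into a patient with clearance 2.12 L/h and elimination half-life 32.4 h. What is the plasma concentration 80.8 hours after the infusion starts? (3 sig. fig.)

113 µg/mL

Css = rate / CL = 291 / 2.12 = 137.3 µg/mL
k = ln 2 / 32.4 = 0.02139 h⁻¹
C(t) = Css (1 − e^(−kt)) = 137.3 × (1 − e^(−1.729)) = 137.3 × 0.8225 ≈ 113 µg/mL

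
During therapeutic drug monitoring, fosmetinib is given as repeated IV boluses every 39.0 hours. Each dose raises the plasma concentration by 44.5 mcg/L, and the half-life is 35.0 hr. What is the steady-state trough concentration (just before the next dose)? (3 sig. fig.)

k = ln 2 / 35.0 = 0.01980 hr⁻¹
Fraction remaining after one interval: e^(−kτ) = e^(−0.01980 × 39.0) = 0.4619
R = 1 / (1 − 0.4619) = 1.858
Css,max = 44.5 × 1.858 = 82.70 mcg/L
Css,min = Css,max × e^(−kτ) = 82.70 × 0.4619 ≈ 38.2 mcg/L

38.2 mcg/L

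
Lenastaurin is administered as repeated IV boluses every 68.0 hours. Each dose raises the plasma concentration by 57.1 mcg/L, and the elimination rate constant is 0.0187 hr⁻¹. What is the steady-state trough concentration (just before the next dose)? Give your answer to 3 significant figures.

22.2 mcg/L

Fraction remaining after one interval: e^(−kτ) = e^(−0.01870 × 68.0) = 0.2804
R = 1 / (1 − 0.2804) = 1.390
Css,max = 57.1 × 1.390 = 79.35 mcg/L
Css,min = Css,max × e^(−kτ) = 79.35 × 0.2804 ≈ 22.2 mcg/L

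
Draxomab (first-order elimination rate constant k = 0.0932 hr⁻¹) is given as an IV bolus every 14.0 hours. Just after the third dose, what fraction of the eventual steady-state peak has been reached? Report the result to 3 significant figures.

f_n = 1 − e^(−nkτ) = 1 − e^(−3 × 0.09320 × 14.0) = 1 − e^(−3.914) = 1 − 0.01995 ≈ 0.980

0.980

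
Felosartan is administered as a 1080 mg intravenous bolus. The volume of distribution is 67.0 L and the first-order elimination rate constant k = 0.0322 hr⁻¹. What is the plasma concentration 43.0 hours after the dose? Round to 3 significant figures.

4.04 mg/L

C₀ = dose / V = 1080 / 67.0 = 16.12 mg/L
C(t) = C₀ e^(−kt) = 16.12 × e^(−0.03220 × 43.0) = 16.12 × e^(−1.385) = 16.12 × 0.2504 ≈ 4.04 mg/L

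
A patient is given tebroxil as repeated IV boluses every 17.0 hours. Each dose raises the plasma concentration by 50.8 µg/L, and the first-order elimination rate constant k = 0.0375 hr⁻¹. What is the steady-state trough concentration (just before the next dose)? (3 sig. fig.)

Fraction remaining after one interval: e^(−kτ) = e^(−0.03750 × 17.0) = 0.5286
R = 1 / (1 − 0.5286) = 2.121
Css,max = 50.8 × 2.121 = 107.8 µg/L
Css,min = Css,max × e^(−kτ) = 107.8 × 0.5286 ≈ 57.0 µg/L

57.0 µg/L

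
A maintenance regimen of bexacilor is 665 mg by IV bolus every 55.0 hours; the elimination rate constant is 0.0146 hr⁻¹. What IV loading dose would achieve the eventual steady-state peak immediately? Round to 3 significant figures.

1200 mg

Accumulation ratio R = 1 / (1 − e^(−kτ)) = 1 / (1 − e^(−0.01460×55.0)) = 1 / (1 − 0.4480) = 1.812
Loading dose = maintenance dose × R = 665 × 1.812 ≈ 1200 mg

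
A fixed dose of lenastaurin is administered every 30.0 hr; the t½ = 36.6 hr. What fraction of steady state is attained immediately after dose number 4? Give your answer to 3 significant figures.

k = ln 2 / 36.6 = 0.01894 hr⁻¹
f_n = 1 − e^(−nkτ) = 1 − e^(−4 × 0.01894 × 30.0) = 1 − e^(−2.273) = 1 − 0.1030 ≈ 0.897

0.897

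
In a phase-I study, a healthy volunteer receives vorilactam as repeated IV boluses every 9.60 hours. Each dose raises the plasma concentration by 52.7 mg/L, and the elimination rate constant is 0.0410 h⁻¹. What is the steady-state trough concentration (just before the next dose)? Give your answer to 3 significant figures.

Fraction remaining after one interval: e^(−kτ) = e^(−0.04100 × 9.60) = 0.6746
R = 1 / (1 − 0.6746) = 3.073
Css,max = 52.7 × 3.073 = 162.0 mg/L
Css,min = Css,max × e^(−kτ) = 162.0 × 0.6746 ≈ 109 mg/L

109 mg/L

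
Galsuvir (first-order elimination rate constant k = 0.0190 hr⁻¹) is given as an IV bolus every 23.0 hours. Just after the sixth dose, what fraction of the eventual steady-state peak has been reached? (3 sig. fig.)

f_n = 1 − e^(−nkτ) = 1 − e^(−6 × 0.01900 × 23.0) = 1 − e^(−2.622) = 1 − 0.07266 ≈ 0.927

0.927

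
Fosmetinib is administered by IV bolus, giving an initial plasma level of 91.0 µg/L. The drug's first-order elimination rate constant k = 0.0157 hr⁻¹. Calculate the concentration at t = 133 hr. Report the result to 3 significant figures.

11.3 µg/L

C(t) = C₀ e^(−kt) = 91.0 × e^(−0.01570 × 133) = 91.0 × e^(−2.088) = 91.0 × 0.1239 ≈ 11.3 µg/L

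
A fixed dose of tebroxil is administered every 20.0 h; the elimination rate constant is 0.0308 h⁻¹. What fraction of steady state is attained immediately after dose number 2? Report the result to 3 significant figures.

f_n = 1 − e^(−nkτ) = 1 − e^(−2 × 0.03080 × 20.0) = 1 − e^(−1.232) = 1 − 0.2917 ≈ 0.708

0.708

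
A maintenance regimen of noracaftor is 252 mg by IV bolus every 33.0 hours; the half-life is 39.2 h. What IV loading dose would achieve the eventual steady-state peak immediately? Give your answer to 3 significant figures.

k = ln 2 / 39.2 = 0.01768 h⁻¹
Accumulation ratio R = 1 / (1 − e^(−kτ)) = 1 / (1 − e^(−0.01768×33.0)) = 1 / (1 − 0.5579) = 2.262
Loading dose = maintenance dose × R = 252 × 2.262 ≈ 570 mg

570 mg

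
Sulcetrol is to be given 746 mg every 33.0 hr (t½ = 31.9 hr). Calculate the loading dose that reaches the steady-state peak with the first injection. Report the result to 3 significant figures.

1460 mg

k = ln 2 / 31.9 = 0.02173 hr⁻¹
Accumulation ratio R = 1 / (1 − e^(−kτ)) = 1 / (1 − e^(−0.02173×33.0)) = 1 / (1 − 0.4882) = 1.954
Loading dose = maintenance dose × R = 746 × 1.954 ≈ 1460 mg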